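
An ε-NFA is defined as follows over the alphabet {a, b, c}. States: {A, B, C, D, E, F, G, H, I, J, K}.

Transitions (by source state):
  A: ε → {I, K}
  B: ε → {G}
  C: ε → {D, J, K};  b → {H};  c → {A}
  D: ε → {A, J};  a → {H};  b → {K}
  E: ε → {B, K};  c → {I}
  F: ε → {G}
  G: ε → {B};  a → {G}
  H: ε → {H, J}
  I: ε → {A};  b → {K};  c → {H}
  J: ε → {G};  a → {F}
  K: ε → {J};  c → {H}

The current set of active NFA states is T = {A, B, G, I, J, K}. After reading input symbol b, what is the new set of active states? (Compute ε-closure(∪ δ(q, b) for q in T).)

{B, G, J, K}

I on b → {K}.
No b-transition from A, B, G, J, K.
Union after reading b: {K}.
Now take the ε-closure:
From K via ε: add J.
From J via ε: add G.
From G via ε: add B.
No new states can be added; the closed set is {B, G, J, K}.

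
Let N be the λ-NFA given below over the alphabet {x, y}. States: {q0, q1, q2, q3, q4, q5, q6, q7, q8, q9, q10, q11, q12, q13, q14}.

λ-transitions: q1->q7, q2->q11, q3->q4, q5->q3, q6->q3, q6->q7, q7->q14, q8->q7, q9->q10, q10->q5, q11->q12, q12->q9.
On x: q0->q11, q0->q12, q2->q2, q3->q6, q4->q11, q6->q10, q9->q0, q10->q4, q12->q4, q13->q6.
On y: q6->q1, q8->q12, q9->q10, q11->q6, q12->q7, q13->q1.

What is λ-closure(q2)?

Start with {q2}.
From q2 via λ: add q11.
From q11 via λ: add q12.
From q12 via λ: add q9.
From q9 via λ: add q10.
From q10 via λ: add q5.
From q5 via λ: add q3.
From q3 via λ: add q4.
No new states can be added; the closed set is {q2, q3, q4, q5, q9, q10, q11, q12}.

{q2, q3, q4, q5, q9, q10, q11, q12}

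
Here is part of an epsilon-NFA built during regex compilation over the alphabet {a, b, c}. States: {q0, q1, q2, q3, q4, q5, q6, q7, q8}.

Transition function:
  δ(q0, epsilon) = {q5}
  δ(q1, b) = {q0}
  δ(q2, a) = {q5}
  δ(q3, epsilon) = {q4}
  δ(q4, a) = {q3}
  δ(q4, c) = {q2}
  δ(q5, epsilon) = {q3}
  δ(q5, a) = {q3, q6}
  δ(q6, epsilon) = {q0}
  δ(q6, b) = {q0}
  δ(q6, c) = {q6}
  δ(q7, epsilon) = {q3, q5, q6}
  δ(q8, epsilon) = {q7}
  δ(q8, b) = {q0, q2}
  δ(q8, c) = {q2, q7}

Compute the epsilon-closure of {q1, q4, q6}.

Start with {q1, q4, q6}.
From q6 via epsilon: add q0.
From q0 via epsilon: add q5.
From q5 via epsilon: add q3.
No new states can be added; the closed set is {q0, q1, q3, q4, q5, q6}.

{q0, q1, q3, q4, q5, q6}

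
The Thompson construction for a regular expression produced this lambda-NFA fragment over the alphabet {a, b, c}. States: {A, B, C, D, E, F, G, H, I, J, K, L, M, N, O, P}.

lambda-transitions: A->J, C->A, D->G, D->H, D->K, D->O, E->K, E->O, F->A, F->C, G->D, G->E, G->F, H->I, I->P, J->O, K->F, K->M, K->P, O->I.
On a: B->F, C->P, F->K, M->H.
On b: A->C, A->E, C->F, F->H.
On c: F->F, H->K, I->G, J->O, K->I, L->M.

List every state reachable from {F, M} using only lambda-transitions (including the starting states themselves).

Start with {F, M}.
From F via lambda: add A, C.
From A via lambda: add J.
From J via lambda: add O.
From O via lambda: add I.
From I via lambda: add P.
No new states can be added; the closed set is {A, C, F, I, J, M, O, P}.

{A, C, F, I, J, M, O, P}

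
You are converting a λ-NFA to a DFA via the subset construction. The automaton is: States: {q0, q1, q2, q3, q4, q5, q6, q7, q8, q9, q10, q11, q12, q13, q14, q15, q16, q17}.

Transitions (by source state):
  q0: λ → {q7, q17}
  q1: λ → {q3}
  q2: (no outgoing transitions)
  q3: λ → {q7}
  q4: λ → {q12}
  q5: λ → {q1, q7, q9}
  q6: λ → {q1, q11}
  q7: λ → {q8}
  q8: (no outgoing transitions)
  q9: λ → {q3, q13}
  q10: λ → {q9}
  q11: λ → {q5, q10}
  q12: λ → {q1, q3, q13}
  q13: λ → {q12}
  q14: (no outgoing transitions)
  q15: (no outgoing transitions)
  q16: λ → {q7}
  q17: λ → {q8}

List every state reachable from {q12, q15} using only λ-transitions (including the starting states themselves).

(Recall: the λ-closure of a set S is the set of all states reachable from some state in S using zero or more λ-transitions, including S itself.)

{q1, q3, q7, q8, q12, q13, q15}

Start with {q12, q15}.
From q12 via λ: add q1, q3, q13.
From q3 via λ: add q7.
From q7 via λ: add q8.
No new states can be added; the closed set is {q1, q3, q7, q8, q12, q13, q15}.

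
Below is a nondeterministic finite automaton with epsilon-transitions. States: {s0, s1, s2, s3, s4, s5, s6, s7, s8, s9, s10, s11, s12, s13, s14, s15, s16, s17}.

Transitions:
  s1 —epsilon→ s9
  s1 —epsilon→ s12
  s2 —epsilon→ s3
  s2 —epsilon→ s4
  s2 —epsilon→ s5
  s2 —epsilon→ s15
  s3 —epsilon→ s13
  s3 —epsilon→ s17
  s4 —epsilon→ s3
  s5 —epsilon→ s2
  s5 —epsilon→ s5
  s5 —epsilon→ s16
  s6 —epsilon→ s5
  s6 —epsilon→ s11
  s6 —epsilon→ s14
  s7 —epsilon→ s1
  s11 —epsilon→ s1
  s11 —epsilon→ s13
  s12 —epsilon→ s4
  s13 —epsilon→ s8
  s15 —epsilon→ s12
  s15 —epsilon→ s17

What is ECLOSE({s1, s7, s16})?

Start with {s1, s7, s16}.
From s1 via epsilon: add s9, s12.
From s12 via epsilon: add s4.
From s4 via epsilon: add s3.
From s3 via epsilon: add s13, s17.
From s13 via epsilon: add s8.
No new states can be added; the closed set is {s1, s3, s4, s7, s8, s9, s12, s13, s16, s17}.

{s1, s3, s4, s7, s8, s9, s12, s13, s16, s17}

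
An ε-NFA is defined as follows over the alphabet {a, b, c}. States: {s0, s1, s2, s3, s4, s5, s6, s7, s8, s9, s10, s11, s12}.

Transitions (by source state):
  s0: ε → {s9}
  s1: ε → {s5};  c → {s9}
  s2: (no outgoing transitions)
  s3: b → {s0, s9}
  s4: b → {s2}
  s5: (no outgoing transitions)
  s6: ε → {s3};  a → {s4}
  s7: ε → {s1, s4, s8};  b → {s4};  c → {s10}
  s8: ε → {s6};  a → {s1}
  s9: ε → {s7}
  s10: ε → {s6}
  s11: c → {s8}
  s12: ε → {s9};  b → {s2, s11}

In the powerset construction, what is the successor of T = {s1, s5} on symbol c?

{s1, s3, s4, s5, s6, s7, s8, s9}

s1 on c → {s9}.
No c-transition from s5.
Union after reading c: {s9}.
Now take the ε-closure:
From s9 via ε: add s7.
From s7 via ε: add s1, s4, s8.
From s1 via ε: add s5.
From s8 via ε: add s6.
From s6 via ε: add s3.
No new states can be added; the closed set is {s1, s3, s4, s5, s6, s7, s8, s9}.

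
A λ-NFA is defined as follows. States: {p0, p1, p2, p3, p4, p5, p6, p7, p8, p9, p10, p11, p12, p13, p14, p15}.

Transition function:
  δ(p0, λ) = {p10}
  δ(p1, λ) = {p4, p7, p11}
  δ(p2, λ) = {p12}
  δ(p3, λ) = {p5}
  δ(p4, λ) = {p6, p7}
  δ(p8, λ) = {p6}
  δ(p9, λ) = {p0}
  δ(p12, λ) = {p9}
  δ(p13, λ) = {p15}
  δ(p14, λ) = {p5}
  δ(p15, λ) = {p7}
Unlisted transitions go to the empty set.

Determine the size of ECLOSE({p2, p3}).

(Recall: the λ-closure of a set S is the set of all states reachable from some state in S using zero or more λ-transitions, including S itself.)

Start with {p2, p3}.
From p2 via λ: add p12.
From p3 via λ: add p5.
From p12 via λ: add p9.
From p9 via λ: add p0.
From p0 via λ: add p10.
λ-closure = {p0, p2, p3, p5, p9, p10, p12}, which has 7 states.

7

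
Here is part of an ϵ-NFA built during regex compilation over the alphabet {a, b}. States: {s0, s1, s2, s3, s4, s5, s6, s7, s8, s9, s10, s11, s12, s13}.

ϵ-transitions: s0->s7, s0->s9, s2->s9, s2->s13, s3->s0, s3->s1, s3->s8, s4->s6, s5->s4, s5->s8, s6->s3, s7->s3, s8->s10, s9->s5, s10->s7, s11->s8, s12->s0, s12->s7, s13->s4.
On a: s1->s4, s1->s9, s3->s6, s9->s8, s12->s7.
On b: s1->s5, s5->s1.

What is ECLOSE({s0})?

{s0, s1, s3, s4, s5, s6, s7, s8, s9, s10}

Start with {s0}.
From s0 via ϵ: add s7, s9.
From s7 via ϵ: add s3.
From s9 via ϵ: add s5.
From s3 via ϵ: add s1, s8.
From s5 via ϵ: add s4.
From s4 via ϵ: add s6.
From s8 via ϵ: add s10.
No new states can be added; the closed set is {s0, s1, s3, s4, s5, s6, s7, s8, s9, s10}.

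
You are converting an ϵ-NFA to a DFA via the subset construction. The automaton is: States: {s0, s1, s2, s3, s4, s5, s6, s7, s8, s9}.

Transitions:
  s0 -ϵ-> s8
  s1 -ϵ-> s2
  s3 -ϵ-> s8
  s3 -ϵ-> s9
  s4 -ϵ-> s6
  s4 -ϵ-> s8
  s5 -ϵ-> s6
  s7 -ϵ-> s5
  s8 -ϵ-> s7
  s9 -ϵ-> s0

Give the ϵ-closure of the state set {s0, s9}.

Start with {s0, s9}.
From s0 via ϵ: add s8.
From s8 via ϵ: add s7.
From s7 via ϵ: add s5.
From s5 via ϵ: add s6.
No new states can be added; the closed set is {s0, s5, s6, s7, s8, s9}.

{s0, s5, s6, s7, s8, s9}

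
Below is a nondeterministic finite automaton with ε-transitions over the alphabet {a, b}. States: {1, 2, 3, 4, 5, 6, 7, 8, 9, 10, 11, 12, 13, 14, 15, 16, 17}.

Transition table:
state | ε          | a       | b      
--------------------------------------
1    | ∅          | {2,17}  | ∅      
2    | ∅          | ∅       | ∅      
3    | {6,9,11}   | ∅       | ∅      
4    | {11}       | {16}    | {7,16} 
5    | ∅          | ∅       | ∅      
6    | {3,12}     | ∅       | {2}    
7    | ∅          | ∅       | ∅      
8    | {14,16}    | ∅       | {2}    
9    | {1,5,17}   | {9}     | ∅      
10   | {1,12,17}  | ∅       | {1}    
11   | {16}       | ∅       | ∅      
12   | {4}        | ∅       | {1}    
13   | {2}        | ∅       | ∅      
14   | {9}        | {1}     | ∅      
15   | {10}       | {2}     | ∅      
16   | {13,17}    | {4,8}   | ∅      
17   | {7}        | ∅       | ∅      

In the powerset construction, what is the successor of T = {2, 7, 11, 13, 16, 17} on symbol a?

{1, 2, 4, 5, 7, 8, 9, 11, 13, 14, 16, 17}

16 on a → {4, 8}.
No a-transition from 2, 7, 11, 13, 17.
Union after reading a: {4, 8}.
Now take the ε-closure:
From 4 via ε: add 11.
From 8 via ε: add 14, 16.
From 14 via ε: add 9.
From 16 via ε: add 13, 17.
From 9 via ε: add 1, 5.
From 13 via ε: add 2.
From 17 via ε: add 7.
No new states can be added; the closed set is {1, 2, 4, 5, 7, 8, 9, 11, 13, 14, 16, 17}.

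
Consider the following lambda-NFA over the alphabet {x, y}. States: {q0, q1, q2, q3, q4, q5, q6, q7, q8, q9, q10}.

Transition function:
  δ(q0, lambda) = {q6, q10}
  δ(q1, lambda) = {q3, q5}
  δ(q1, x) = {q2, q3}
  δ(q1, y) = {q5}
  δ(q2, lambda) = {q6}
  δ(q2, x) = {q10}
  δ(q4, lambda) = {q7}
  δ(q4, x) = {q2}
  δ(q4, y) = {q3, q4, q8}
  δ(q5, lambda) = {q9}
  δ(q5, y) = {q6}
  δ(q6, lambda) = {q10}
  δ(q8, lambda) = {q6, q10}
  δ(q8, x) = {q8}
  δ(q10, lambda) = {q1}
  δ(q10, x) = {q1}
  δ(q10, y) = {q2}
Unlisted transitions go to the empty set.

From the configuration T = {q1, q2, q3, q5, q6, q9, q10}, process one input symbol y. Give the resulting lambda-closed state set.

{q1, q2, q3, q5, q6, q9, q10}

q1 on y → {q5}.
q5 on y → {q6}.
q10 on y → {q2}.
No y-transition from q2, q3, q6, q9.
Union after reading y: {q2, q5, q6}.
Now take the lambda-closure:
From q5 via lambda: add q9.
From q6 via lambda: add q10.
From q10 via lambda: add q1.
From q1 via lambda: add q3.
No new states can be added; the closed set is {q1, q2, q3, q5, q6, q9, q10}.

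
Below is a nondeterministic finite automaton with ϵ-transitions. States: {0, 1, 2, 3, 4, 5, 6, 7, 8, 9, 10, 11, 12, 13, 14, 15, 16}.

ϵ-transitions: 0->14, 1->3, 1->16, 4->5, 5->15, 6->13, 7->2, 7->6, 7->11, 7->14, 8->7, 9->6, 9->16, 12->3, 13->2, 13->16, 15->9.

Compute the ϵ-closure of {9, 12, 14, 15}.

{2, 3, 6, 9, 12, 13, 14, 15, 16}

Start with {9, 12, 14, 15}.
From 9 via ϵ: add 6, 16.
From 12 via ϵ: add 3.
From 6 via ϵ: add 13.
From 13 via ϵ: add 2.
No new states can be added; the closed set is {2, 3, 6, 9, 12, 13, 14, 15, 16}.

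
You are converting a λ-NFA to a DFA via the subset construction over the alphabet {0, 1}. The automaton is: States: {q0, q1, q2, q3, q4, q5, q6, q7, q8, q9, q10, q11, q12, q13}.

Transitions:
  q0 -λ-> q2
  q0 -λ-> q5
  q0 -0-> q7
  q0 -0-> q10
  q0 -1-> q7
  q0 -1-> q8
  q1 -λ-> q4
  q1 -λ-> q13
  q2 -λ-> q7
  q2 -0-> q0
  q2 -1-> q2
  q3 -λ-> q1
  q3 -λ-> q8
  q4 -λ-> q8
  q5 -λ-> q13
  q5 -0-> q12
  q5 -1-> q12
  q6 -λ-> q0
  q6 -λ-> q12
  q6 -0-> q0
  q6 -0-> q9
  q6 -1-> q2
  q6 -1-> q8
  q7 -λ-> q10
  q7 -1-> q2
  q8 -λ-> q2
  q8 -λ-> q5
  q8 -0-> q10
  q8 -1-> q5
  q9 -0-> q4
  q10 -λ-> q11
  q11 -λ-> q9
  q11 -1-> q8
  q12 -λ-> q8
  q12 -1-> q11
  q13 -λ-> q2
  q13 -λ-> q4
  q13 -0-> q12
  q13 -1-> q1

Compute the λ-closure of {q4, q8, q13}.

Start with {q4, q8, q13}.
From q8 via λ: add q2, q5.
From q2 via λ: add q7.
From q7 via λ: add q10.
From q10 via λ: add q11.
From q11 via λ: add q9.
No new states can be added; the closed set is {q2, q4, q5, q7, q8, q9, q10, q11, q13}.

{q2, q4, q5, q7, q8, q9, q10, q11, q13}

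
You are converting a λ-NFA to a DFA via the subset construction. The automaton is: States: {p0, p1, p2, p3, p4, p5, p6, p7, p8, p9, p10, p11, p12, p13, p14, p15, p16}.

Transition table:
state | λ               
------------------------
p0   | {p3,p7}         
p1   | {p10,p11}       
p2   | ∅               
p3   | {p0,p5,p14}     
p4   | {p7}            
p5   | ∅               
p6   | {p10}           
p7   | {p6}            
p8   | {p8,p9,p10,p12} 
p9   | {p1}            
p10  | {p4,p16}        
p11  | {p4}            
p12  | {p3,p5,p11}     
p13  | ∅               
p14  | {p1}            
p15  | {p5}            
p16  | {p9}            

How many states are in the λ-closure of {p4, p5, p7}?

Start with {p4, p5, p7}.
From p7 via λ: add p6.
From p6 via λ: add p10.
From p10 via λ: add p16.
From p16 via λ: add p9.
From p9 via λ: add p1.
From p1 via λ: add p11.
λ-closure = {p1, p4, p5, p6, p7, p9, p10, p11, p16}, which has 9 states.

9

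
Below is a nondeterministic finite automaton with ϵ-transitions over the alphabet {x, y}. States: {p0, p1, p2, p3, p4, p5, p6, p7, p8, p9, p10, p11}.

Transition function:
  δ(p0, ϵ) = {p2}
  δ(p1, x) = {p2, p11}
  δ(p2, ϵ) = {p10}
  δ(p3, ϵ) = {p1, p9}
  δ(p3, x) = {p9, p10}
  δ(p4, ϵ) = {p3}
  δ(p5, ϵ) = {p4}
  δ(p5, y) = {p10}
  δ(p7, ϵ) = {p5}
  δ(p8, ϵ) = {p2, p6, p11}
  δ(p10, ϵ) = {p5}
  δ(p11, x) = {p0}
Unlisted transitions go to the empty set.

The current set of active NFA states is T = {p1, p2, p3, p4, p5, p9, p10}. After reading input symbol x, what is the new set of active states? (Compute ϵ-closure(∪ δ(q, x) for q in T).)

{p1, p2, p3, p4, p5, p9, p10, p11}

p1 on x → {p2, p11}.
p3 on x → {p9, p10}.
No x-transition from p2, p4, p5, p9, p10.
Union after reading x: {p2, p9, p10, p11}.
Now take the ϵ-closure:
From p10 via ϵ: add p5.
From p5 via ϵ: add p4.
From p4 via ϵ: add p3.
From p3 via ϵ: add p1.
No new states can be added; the closed set is {p1, p2, p3, p4, p5, p9, p10, p11}.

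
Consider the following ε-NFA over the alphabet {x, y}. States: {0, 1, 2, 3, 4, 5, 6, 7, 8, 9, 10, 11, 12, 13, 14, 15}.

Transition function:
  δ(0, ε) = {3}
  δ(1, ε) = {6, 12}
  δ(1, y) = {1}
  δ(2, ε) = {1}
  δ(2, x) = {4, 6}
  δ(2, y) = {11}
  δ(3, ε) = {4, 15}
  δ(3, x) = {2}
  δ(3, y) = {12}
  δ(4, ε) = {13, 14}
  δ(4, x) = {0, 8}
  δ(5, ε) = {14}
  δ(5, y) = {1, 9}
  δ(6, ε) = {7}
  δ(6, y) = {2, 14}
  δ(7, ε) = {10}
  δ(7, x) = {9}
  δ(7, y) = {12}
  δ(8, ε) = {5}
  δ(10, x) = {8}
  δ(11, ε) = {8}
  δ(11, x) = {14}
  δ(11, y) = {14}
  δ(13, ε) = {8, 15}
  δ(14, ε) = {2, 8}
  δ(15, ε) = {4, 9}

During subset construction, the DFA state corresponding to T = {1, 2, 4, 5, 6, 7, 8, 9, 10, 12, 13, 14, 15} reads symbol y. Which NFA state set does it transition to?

1 on y → {1}.
2 on y → {11}.
5 on y → {1, 9}.
6 on y → {2, 14}.
7 on y → {12}.
No y-transition from 4, 8, 9, 10, 12, 13, 14, 15.
Union after reading y: {1, 2, 9, 11, 12, 14}.
Now take the ε-closure:
From 1 via ε: add 6.
From 11 via ε: add 8.
From 6 via ε: add 7.
From 8 via ε: add 5.
From 7 via ε: add 10.
No new states can be added; the closed set is {1, 2, 5, 6, 7, 8, 9, 10, 11, 12, 14}.

{1, 2, 5, 6, 7, 8, 9, 10, 11, 12, 14}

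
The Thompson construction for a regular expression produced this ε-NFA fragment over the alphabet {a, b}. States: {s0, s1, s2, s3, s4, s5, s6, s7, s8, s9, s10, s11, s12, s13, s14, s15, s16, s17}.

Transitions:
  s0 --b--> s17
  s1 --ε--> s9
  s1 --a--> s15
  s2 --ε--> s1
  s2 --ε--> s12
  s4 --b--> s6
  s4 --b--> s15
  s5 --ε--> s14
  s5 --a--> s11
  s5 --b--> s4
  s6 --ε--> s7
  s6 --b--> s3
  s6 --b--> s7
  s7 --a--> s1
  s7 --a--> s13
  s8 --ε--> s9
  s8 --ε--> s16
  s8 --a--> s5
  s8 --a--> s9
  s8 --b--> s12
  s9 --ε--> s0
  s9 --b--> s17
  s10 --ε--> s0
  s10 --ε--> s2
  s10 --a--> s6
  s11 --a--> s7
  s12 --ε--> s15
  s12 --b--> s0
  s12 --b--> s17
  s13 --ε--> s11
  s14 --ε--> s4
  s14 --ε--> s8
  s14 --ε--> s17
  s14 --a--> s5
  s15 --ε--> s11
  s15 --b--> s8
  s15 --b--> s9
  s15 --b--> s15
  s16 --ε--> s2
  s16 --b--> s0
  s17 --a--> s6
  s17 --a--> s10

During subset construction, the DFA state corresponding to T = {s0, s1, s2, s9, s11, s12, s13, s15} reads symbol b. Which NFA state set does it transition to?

{s0, s1, s2, s8, s9, s11, s12, s15, s16, s17}

s0 on b → {s17}.
s9 on b → {s17}.
s12 on b → {s0, s17}.
s15 on b → {s8, s9, s15}.
No b-transition from s1, s2, s11, s13.
Union after reading b: {s0, s8, s9, s15, s17}.
Now take the ε-closure:
From s8 via ε: add s16.
From s15 via ε: add s11.
From s16 via ε: add s2.
From s2 via ε: add s1, s12.
No new states can be added; the closed set is {s0, s1, s2, s8, s9, s11, s12, s15, s16, s17}.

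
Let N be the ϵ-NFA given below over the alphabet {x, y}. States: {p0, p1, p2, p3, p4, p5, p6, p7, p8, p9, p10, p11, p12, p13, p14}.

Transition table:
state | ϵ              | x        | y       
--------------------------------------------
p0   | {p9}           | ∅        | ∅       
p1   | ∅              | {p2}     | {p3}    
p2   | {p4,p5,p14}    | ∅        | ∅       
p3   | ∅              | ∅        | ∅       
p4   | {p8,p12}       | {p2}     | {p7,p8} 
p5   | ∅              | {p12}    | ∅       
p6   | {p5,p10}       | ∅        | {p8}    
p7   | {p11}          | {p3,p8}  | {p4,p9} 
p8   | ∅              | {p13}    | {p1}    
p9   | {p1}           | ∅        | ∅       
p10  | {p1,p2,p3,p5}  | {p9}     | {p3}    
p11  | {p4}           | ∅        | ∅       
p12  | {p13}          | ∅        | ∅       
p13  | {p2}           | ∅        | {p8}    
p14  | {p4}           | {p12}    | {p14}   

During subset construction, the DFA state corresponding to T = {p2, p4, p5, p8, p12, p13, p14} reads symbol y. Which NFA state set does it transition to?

{p1, p2, p4, p5, p7, p8, p11, p12, p13, p14}

p4 on y → {p7, p8}.
p8 on y → {p1}.
p13 on y → {p8}.
p14 on y → {p14}.
No y-transition from p2, p5, p12.
Union after reading y: {p1, p7, p8, p14}.
Now take the ϵ-closure:
From p7 via ϵ: add p11.
From p14 via ϵ: add p4.
From p4 via ϵ: add p12.
From p12 via ϵ: add p13.
From p13 via ϵ: add p2.
From p2 via ϵ: add p5.
No new states can be added; the closed set is {p1, p2, p4, p5, p7, p8, p11, p12, p13, p14}.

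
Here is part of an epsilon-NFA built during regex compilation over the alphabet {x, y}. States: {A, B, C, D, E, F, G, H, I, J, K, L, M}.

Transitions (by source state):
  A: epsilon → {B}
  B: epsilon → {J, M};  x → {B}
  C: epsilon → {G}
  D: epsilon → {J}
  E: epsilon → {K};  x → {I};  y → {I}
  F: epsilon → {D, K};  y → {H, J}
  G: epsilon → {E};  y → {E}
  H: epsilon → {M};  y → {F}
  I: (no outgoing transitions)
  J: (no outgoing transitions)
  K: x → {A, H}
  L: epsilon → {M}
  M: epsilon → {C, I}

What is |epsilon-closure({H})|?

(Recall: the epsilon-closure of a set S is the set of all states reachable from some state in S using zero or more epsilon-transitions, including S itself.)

7

Start with {H}.
From H via epsilon: add M.
From M via epsilon: add C, I.
From C via epsilon: add G.
From G via epsilon: add E.
From E via epsilon: add K.
epsilon-closure = {C, E, G, H, I, K, M}, which has 7 states.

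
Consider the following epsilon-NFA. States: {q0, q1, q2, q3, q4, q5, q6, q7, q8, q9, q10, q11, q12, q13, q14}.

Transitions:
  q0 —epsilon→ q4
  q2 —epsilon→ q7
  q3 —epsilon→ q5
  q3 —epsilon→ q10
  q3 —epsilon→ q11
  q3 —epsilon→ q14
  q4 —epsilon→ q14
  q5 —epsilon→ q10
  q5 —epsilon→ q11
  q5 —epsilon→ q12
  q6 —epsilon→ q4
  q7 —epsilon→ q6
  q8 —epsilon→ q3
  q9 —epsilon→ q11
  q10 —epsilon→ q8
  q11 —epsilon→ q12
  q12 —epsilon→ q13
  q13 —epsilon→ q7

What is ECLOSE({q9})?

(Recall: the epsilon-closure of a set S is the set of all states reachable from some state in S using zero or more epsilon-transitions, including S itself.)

Start with {q9}.
From q9 via epsilon: add q11.
From q11 via epsilon: add q12.
From q12 via epsilon: add q13.
From q13 via epsilon: add q7.
From q7 via epsilon: add q6.
From q6 via epsilon: add q4.
From q4 via epsilon: add q14.
No new states can be added; the closed set is {q4, q6, q7, q9, q11, q12, q13, q14}.

{q4, q6, q7, q9, q11, q12, q13, q14}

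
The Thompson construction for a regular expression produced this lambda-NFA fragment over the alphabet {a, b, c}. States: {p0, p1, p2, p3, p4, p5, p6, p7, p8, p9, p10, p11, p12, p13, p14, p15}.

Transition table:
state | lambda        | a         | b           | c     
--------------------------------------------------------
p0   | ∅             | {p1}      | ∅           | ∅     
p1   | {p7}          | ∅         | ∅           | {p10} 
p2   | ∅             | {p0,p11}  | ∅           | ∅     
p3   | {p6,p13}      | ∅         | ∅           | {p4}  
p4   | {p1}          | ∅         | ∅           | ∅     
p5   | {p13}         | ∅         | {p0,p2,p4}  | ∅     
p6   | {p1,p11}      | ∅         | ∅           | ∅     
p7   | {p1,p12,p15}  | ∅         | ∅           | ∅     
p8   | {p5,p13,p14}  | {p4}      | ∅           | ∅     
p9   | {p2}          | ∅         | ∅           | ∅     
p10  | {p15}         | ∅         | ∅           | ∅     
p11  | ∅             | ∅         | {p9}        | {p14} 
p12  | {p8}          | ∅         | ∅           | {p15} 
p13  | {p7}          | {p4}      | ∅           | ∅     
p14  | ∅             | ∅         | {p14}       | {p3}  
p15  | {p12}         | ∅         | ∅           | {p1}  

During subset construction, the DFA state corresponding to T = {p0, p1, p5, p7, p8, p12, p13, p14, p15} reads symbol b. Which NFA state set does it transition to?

{p0, p1, p2, p4, p5, p7, p8, p12, p13, p14, p15}

p5 on b → {p0, p2, p4}.
p14 on b → {p14}.
No b-transition from p0, p1, p7, p8, p12, p13, p15.
Union after reading b: {p0, p2, p4, p14}.
Now take the lambda-closure:
From p4 via lambda: add p1.
From p1 via lambda: add p7.
From p7 via lambda: add p12, p15.
From p12 via lambda: add p8.
From p8 via lambda: add p5, p13.
No new states can be added; the closed set is {p0, p1, p2, p4, p5, p7, p8, p12, p13, p14, p15}.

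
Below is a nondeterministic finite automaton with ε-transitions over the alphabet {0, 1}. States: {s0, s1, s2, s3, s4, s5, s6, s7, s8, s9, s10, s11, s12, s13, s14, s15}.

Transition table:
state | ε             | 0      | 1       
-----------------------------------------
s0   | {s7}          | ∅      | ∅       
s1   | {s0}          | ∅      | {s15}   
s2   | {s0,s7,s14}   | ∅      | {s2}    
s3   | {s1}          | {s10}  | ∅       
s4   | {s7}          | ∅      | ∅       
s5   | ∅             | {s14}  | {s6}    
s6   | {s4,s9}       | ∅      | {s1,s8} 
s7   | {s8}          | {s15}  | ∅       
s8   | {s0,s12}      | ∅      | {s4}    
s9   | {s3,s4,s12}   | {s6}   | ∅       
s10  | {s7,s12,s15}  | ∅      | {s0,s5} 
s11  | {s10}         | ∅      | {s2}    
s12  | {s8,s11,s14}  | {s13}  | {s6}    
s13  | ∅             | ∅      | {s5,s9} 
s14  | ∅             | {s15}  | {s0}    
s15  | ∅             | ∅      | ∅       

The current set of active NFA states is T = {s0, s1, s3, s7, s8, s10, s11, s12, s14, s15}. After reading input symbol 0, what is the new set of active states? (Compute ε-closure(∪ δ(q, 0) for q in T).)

{s0, s7, s8, s10, s11, s12, s13, s14, s15}

s3 on 0 → {s10}.
s7 on 0 → {s15}.
s12 on 0 → {s13}.
s14 on 0 → {s15}.
No 0-transition from s0, s1, s8, s10, s11, s15.
Union after reading 0: {s10, s13, s15}.
Now take the ε-closure:
From s10 via ε: add s7, s12.
From s7 via ε: add s8.
From s12 via ε: add s11, s14.
From s8 via ε: add s0.
No new states can be added; the closed set is {s0, s7, s8, s10, s11, s12, s13, s14, s15}.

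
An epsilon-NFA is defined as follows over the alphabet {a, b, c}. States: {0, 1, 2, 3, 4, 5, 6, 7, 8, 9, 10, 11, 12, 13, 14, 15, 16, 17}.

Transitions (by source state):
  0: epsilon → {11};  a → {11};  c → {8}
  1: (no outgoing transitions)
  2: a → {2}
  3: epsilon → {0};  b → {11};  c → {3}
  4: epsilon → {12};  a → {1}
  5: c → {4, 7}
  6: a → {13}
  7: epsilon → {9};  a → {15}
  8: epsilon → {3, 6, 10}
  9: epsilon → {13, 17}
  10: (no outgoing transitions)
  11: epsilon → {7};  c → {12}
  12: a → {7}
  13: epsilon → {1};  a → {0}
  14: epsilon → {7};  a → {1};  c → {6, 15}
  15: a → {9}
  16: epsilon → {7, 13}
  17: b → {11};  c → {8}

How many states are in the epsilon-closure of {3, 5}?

Start with {3, 5}.
From 3 via epsilon: add 0.
From 0 via epsilon: add 11.
From 11 via epsilon: add 7.
From 7 via epsilon: add 9.
From 9 via epsilon: add 13, 17.
From 13 via epsilon: add 1.
epsilon-closure = {0, 1, 3, 5, 7, 9, 11, 13, 17}, which has 9 states.

9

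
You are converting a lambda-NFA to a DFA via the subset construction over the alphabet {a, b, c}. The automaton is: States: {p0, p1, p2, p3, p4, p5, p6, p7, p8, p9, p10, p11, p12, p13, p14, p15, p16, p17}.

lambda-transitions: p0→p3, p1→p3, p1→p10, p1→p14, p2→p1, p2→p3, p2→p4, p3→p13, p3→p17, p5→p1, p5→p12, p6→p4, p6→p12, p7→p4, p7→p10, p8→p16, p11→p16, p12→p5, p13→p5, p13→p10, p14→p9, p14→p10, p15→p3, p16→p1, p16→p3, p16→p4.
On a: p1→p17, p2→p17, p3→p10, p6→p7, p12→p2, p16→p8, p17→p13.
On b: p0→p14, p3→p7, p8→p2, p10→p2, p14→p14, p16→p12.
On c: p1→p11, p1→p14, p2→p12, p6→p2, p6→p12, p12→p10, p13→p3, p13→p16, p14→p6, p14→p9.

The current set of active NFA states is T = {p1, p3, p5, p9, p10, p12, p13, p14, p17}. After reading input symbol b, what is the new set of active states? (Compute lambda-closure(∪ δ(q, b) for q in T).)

{p1, p2, p3, p4, p5, p7, p9, p10, p12, p13, p14, p17}

p3 on b → {p7}.
p10 on b → {p2}.
p14 on b → {p14}.
No b-transition from p1, p5, p9, p12, p13, p17.
Union after reading b: {p2, p7, p14}.
Now take the lambda-closure:
From p2 via lambda: add p1, p3, p4.
From p7 via lambda: add p10.
From p14 via lambda: add p9.
From p3 via lambda: add p13, p17.
From p13 via lambda: add p5.
From p5 via lambda: add p12.
No new states can be added; the closed set is {p1, p2, p3, p4, p5, p7, p9, p10, p12, p13, p14, p17}.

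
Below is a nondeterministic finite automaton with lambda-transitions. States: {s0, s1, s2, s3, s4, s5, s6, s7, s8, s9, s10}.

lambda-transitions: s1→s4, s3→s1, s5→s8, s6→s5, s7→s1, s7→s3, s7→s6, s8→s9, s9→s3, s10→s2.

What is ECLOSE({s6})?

{s1, s3, s4, s5, s6, s8, s9}

Start with {s6}.
From s6 via lambda: add s5.
From s5 via lambda: add s8.
From s8 via lambda: add s9.
From s9 via lambda: add s3.
From s3 via lambda: add s1.
From s1 via lambda: add s4.
No new states can be added; the closed set is {s1, s3, s4, s5, s6, s8, s9}.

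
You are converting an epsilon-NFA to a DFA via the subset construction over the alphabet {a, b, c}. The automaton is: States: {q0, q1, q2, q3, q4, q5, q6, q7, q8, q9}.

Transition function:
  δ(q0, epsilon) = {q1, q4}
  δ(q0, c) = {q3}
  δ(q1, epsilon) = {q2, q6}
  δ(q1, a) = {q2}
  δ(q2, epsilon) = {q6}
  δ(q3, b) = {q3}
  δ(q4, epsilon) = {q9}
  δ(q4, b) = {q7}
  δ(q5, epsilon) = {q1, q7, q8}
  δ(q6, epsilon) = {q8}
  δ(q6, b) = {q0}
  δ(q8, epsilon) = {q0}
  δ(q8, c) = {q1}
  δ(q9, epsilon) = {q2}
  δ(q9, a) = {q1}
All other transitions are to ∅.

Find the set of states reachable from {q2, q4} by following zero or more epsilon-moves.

{q0, q1, q2, q4, q6, q8, q9}

Start with {q2, q4}.
From q2 via epsilon: add q6.
From q4 via epsilon: add q9.
From q6 via epsilon: add q8.
From q8 via epsilon: add q0.
From q0 via epsilon: add q1.
No new states can be added; the closed set is {q0, q1, q2, q4, q6, q8, q9}.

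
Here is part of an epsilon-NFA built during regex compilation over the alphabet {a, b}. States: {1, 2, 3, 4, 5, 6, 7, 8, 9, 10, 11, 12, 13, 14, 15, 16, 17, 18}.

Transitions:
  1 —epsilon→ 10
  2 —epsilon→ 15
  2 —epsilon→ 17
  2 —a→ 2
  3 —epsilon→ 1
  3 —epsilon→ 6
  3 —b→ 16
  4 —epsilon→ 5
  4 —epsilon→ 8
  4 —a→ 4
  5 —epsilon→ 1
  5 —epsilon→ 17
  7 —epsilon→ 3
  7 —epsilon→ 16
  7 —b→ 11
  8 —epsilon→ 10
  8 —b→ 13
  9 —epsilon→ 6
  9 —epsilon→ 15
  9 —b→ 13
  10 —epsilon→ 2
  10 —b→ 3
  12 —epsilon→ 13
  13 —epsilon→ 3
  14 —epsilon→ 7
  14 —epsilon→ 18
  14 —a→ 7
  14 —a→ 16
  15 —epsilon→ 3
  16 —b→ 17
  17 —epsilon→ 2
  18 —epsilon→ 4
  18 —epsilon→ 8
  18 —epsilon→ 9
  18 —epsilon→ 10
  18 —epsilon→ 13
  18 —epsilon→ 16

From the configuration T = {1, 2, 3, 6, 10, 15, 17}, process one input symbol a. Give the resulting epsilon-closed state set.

2 on a → {2}.
No a-transition from 1, 3, 6, 10, 15, 17.
Union after reading a: {2}.
Now take the epsilon-closure:
From 2 via epsilon: add 15, 17.
From 15 via epsilon: add 3.
From 3 via epsilon: add 1, 6.
From 1 via epsilon: add 10.
No new states can be added; the closed set is {1, 2, 3, 6, 10, 15, 17}.

{1, 2, 3, 6, 10, 15, 17}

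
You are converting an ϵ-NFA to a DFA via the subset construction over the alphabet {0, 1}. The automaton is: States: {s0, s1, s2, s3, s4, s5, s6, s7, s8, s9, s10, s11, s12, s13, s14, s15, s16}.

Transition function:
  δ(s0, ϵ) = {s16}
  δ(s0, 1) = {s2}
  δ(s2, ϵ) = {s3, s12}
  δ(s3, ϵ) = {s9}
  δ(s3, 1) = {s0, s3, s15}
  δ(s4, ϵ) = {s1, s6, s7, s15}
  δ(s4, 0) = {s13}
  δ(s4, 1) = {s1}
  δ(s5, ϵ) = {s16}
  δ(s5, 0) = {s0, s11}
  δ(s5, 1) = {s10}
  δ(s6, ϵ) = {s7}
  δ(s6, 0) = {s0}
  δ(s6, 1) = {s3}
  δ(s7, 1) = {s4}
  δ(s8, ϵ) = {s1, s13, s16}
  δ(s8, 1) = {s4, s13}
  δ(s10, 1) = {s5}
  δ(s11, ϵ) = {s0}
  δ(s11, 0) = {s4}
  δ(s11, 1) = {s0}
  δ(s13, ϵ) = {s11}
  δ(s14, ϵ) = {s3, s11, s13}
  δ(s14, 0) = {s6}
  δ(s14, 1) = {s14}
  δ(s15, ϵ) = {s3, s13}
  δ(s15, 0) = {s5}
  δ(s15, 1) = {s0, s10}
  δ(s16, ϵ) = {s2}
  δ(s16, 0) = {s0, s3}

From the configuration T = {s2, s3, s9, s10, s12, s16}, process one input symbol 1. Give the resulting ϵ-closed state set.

{s0, s2, s3, s5, s9, s11, s12, s13, s15, s16}

s3 on 1 → {s0, s3, s15}.
s10 on 1 → {s5}.
No 1-transition from s2, s9, s12, s16.
Union after reading 1: {s0, s3, s5, s15}.
Now take the ϵ-closure:
From s0 via ϵ: add s16.
From s3 via ϵ: add s9.
From s15 via ϵ: add s13.
From s13 via ϵ: add s11.
From s16 via ϵ: add s2.
From s2 via ϵ: add s12.
No new states can be added; the closed set is {s0, s2, s3, s5, s9, s11, s12, s13, s15, s16}.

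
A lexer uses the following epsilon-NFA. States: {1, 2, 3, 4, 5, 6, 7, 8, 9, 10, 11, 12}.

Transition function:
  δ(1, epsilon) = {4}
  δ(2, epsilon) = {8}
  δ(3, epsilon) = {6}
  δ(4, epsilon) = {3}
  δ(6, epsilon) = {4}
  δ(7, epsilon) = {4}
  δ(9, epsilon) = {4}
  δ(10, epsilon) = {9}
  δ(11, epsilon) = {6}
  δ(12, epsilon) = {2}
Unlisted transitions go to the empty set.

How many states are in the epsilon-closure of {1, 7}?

5

Start with {1, 7}.
From 1 via epsilon: add 4.
From 4 via epsilon: add 3.
From 3 via epsilon: add 6.
epsilon-closure = {1, 3, 4, 6, 7}, which has 5 states.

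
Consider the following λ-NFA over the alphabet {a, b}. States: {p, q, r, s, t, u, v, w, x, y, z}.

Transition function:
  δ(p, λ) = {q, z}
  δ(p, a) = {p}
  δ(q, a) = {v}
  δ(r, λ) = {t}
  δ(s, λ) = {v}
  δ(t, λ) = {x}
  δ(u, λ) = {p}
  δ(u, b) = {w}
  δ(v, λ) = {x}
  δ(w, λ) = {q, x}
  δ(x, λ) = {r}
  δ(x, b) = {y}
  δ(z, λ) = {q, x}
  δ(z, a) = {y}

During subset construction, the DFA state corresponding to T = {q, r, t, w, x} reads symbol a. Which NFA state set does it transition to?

q on a → {v}.
No a-transition from r, t, w, x.
Union after reading a: {v}.
Now take the λ-closure:
From v via λ: add x.
From x via λ: add r.
From r via λ: add t.
No new states can be added; the closed set is {r, t, v, x}.

{r, t, v, x}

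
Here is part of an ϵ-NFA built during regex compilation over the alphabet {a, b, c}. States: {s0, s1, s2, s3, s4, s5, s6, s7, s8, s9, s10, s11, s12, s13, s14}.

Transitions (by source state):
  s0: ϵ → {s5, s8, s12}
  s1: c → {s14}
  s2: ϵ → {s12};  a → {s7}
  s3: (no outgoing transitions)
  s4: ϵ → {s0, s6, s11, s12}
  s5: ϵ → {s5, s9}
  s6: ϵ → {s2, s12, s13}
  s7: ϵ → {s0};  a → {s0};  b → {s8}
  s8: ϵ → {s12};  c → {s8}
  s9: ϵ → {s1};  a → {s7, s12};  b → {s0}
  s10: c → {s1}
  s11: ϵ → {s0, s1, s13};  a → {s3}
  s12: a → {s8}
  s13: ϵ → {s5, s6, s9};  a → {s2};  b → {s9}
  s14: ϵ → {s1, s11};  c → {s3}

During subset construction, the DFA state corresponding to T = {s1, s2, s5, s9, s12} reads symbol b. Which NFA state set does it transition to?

s9 on b → {s0}.
No b-transition from s1, s2, s5, s12.
Union after reading b: {s0}.
Now take the ϵ-closure:
From s0 via ϵ: add s5, s8, s12.
From s5 via ϵ: add s9.
From s9 via ϵ: add s1.
No new states can be added; the closed set is {s0, s1, s5, s8, s9, s12}.

{s0, s1, s5, s8, s9, s12}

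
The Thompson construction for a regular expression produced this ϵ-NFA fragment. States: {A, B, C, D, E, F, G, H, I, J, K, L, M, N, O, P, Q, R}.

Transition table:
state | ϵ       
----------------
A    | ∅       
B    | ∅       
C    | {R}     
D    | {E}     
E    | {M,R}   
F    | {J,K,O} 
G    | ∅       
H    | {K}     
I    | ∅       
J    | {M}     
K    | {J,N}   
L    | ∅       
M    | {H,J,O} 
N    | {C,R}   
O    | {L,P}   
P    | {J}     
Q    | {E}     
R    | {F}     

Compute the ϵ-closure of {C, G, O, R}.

{C, F, G, H, J, K, L, M, N, O, P, R}

Start with {C, G, O, R}.
From O via ϵ: add L, P.
From R via ϵ: add F.
From F via ϵ: add J, K.
From J via ϵ: add M.
From K via ϵ: add N.
From M via ϵ: add H.
No new states can be added; the closed set is {C, F, G, H, J, K, L, M, N, O, P, R}.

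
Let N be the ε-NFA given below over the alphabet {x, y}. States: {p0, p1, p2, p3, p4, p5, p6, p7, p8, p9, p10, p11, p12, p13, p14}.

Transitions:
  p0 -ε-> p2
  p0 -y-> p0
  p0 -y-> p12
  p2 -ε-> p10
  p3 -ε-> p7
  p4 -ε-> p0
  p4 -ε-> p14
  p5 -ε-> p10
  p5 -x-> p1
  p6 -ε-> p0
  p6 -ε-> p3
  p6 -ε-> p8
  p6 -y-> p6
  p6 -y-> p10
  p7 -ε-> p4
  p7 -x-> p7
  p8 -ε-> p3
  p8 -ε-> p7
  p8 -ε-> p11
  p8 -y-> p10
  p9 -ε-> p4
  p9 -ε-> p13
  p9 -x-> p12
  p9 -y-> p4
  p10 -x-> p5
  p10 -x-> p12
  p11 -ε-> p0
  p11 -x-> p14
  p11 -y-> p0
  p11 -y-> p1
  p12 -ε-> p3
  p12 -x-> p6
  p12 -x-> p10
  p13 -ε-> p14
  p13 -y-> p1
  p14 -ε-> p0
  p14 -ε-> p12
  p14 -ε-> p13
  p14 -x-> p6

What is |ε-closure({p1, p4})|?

Start with {p1, p4}.
From p4 via ε: add p0, p14.
From p0 via ε: add p2.
From p14 via ε: add p12, p13.
From p2 via ε: add p10.
From p12 via ε: add p3.
From p3 via ε: add p7.
ε-closure = {p0, p1, p2, p3, p4, p7, p10, p12, p13, p14}, which has 10 states.

10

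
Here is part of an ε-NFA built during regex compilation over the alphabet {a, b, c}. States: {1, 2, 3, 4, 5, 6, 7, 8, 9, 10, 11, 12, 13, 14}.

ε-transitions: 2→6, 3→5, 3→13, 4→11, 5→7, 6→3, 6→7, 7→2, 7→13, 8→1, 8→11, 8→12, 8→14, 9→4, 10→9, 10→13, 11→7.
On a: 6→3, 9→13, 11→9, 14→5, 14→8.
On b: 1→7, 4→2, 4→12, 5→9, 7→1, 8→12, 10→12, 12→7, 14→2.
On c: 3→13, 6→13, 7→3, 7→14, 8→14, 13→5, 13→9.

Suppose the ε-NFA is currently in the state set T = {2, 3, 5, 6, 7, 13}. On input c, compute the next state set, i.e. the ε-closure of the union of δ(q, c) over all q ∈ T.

{2, 3, 4, 5, 6, 7, 9, 11, 13, 14}

3 on c → {13}.
6 on c → {13}.
7 on c → {3, 14}.
13 on c → {5, 9}.
No c-transition from 2, 5.
Union after reading c: {3, 5, 9, 13, 14}.
Now take the ε-closure:
From 5 via ε: add 7.
From 9 via ε: add 4.
From 4 via ε: add 11.
From 7 via ε: add 2.
From 2 via ε: add 6.
No new states can be added; the closed set is {2, 3, 4, 5, 6, 7, 9, 11, 13, 14}.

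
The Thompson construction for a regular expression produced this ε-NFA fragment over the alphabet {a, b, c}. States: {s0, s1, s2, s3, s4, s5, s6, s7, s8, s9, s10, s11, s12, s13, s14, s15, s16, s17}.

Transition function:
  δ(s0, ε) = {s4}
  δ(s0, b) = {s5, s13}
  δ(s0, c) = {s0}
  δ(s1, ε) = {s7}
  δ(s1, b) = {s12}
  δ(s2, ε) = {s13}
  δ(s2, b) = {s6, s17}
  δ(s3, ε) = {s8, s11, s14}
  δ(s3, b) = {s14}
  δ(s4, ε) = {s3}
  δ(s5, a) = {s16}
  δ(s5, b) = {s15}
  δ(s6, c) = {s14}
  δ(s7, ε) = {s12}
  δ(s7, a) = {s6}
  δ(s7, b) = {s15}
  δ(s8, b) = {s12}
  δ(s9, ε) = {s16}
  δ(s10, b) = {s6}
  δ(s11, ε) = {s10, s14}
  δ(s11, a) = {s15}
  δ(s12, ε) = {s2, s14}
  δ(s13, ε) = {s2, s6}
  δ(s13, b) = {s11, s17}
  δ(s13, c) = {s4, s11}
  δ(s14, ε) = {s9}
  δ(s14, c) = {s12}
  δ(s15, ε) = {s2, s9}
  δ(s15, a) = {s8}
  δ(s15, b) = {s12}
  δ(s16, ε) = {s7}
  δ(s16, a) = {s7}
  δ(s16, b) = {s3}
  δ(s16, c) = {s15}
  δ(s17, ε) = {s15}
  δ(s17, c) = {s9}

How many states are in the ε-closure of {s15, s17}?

10

Start with {s15, s17}.
From s15 via ε: add s2, s9.
From s2 via ε: add s13.
From s9 via ε: add s16.
From s13 via ε: add s6.
From s16 via ε: add s7.
From s7 via ε: add s12.
From s12 via ε: add s14.
ε-closure = {s2, s6, s7, s9, s12, s13, s14, s15, s16, s17}, which has 10 states.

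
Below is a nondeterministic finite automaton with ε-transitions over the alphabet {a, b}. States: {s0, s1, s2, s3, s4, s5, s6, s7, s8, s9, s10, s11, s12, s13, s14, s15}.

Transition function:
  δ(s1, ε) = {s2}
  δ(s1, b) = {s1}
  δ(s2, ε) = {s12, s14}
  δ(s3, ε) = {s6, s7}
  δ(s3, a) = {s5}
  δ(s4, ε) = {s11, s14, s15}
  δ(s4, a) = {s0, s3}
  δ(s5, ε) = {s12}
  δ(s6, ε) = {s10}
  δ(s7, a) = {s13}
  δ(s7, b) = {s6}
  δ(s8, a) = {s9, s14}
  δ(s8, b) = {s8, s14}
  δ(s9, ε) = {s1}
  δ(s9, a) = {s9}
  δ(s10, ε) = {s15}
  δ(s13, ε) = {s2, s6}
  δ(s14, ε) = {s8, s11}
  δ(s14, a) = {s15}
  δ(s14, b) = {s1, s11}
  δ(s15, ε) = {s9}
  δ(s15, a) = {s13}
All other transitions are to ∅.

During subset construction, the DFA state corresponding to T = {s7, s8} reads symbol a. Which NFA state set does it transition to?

{s1, s2, s6, s8, s9, s10, s11, s12, s13, s14, s15}

s7 on a → {s13}.
s8 on a → {s9, s14}.
Union after reading a: {s9, s13, s14}.
Now take the ε-closure:
From s9 via ε: add s1.
From s13 via ε: add s2, s6.
From s14 via ε: add s8, s11.
From s2 via ε: add s12.
From s6 via ε: add s10.
From s10 via ε: add s15.
No new states can be added; the closed set is {s1, s2, s6, s8, s9, s10, s11, s12, s13, s14, s15}.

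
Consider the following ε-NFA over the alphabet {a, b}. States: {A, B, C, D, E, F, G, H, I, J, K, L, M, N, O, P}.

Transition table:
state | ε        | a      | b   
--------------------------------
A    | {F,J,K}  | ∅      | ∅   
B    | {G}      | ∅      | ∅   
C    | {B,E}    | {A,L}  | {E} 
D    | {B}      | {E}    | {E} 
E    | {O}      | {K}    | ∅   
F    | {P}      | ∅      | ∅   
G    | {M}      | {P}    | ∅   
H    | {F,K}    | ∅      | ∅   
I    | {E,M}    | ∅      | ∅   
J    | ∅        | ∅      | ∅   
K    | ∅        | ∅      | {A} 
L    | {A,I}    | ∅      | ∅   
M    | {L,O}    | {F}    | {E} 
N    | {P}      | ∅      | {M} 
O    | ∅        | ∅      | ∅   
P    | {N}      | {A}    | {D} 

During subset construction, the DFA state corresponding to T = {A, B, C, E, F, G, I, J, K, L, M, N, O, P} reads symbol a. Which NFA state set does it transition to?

{A, E, F, I, J, K, L, M, N, O, P}

C on a → {A, L}.
E on a → {K}.
G on a → {P}.
M on a → {F}.
P on a → {A}.
No a-transition from A, B, F, I, J, K, L, N, O.
Union after reading a: {A, F, K, L, P}.
Now take the ε-closure:
From A via ε: add J.
From L via ε: add I.
From P via ε: add N.
From I via ε: add E, M.
From E via ε: add O.
No new states can be added; the closed set is {A, E, F, I, J, K, L, M, N, O, P}.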